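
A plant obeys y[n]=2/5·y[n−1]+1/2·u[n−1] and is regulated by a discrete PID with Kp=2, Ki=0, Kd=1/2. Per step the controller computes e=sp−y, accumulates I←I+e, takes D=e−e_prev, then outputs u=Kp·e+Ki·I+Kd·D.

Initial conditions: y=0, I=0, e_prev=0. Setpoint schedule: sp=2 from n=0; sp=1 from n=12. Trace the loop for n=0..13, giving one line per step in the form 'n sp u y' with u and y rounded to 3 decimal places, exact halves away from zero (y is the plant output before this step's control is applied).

0 2 5.000 0.000
1 2 -2.250 2.500
2 2 5.563 -0.125
3 2 -2.891 2.731
4 2 6.248 -0.353
5 2 -3.633 2.983
6 2 7.050 -0.624
7 2 -4.501 3.276
8 2 7.988 -0.940
9 2 -5.515 3.618
10 2 9.085 -1.310
11 2 -6.701 4.018
12 1 7.867 -1.743
13 1 -6.962 3.236

(exact arithmetic carried between steps; '≈' marks a value shown rounded to 6 d.p. or computed from one; I and e_prev carry over from the previous line; the table rounds u and y to 3 d.p., halves away from zero)
n=0: y=0, sp=2, e=sp−y=2; I=2, D=e−e_prev=2; u=2·2+0·2+1/2·2=5; next y=2/5·0+1/2·5=2.5
n=1: y=2.5, sp=2, e=sp−y=-0.5; I=1.5, D=e−e_prev=-2.5; u=2·(-0.5)+0·1.5+1/2·(-2.5)=-2.25; next y=2/5·2.5+1/2·(-2.25)=-0.125
n=2: y=-0.125, sp=2, e=sp−y=2.125; I=3.625, D=e−e_prev=2.625; u=2·2.125+0·3.625+1/2·2.625=5.5625; next y=2/5·(-0.125)+1/2·5.5625=2.73125
n=3: y=2.73125, sp=2, e=sp−y=-0.73125; I=2.89375, D=e−e_prev=-2.85625; u=2·(-0.73125)+0·2.89375+1/2·(-2.85625)=-2.890625; next y=2/5·2.73125+1/2·(-2.890625)≈-0.352813
n=4: y≈-0.352813, sp=2, e=sp−y≈2.352813; I≈5.246563, D=e−e_prev≈3.084063; u=2·2.352813+0·5.246563+1/2·3.084063≈6.247656; next y=2/5·(-0.352813)+1/2·6.247656≈2.982703
n=5: y≈2.982703, sp=2, e=sp−y≈-0.982703; I≈4.263859, D=e−e_prev≈-3.335516; u=2·(-0.982703)+0·4.263859+1/2·(-3.335516)≈-3.633164; next y=2/5·2.982703+1/2·(-3.633164)≈-0.623501
n=6: y≈-0.623501, sp=2, e=sp−y≈2.623501; I≈6.887360, D=e−e_prev≈3.606204; u=2·2.623501+0·6.887360+1/2·3.606204≈7.050104; next y=2/5·(-0.623501)+1/2·7.050104≈3.275651
n=7: y≈3.275651, sp=2, e=sp−y≈-1.275651; I≈5.611709, D=e−e_prev≈-3.899152; u=2·(-1.275651)+0·5.611709+1/2·(-3.899152)≈-4.500879; next y=2/5·3.275651+1/2·(-4.500879)≈-0.940179
n=8: y≈-0.940179, sp=2, e=sp−y≈2.940179; I≈8.551888, D=e−e_prev≈4.215830; u=2·2.940179+0·8.551888+1/2·4.215830≈7.988273; next y=2/5·(-0.940179)+1/2·7.988273≈3.618065
n=9: y≈3.618065, sp=2, e=sp−y≈-1.618065; I≈6.933823, D=e−e_prev≈-4.558244; u=2·(-1.618065)+0·6.933823+1/2·(-4.558244)≈-5.515252; next y=2/5·3.618065+1/2·(-5.515252)≈-1.310400
n=10: y≈-1.310400, sp=2, e=sp−y≈3.310400; I≈10.244223, D=e−e_prev≈4.928465; u=2·3.310400+0·10.244223+1/2·4.928465≈9.085032; next y=2/5·(-1.310400)+1/2·9.085032≈4.018356
n=11: y≈4.018356, sp=2, e=sp−y≈-2.018356; I≈8.225866, D=e−e_prev≈-5.328756; u=2·(-2.018356)+0·8.225866+1/2·(-5.328756)≈-6.701090; next y=2/5·4.018356+1/2·(-6.701090)≈-1.743203
n=12: y≈-1.743203, sp=1, e=sp−y≈2.743203; I≈10.969069, D=e−e_prev≈4.761559; u=2·2.743203+0·10.969069+1/2·4.761559≈7.867185; next y=2/5·(-1.743203)+1/2·7.867185≈3.236311
n=13: y≈3.236311, sp=1, e=sp−y≈-2.236311; I≈8.732758, D=e−e_prev≈-4.979514; u=2·(-2.236311)+0·8.732758+1/2·(-4.979514)≈-6.962380; next y=2/5·3.236311+1/2·(-6.962380)≈-2.186665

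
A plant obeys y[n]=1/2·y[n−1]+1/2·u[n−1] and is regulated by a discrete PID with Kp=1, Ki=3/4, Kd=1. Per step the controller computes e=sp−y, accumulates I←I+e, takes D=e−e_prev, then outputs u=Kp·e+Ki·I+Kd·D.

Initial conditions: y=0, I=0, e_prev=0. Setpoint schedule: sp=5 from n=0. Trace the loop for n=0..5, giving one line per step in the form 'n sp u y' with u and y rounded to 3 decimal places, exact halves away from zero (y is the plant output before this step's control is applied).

(exact arithmetic carried between steps; '≈' marks a value shown rounded to 6 d.p. or computed from one; I and e_prev carry over from the previous line; the table rounds u and y to 3 d.p., halves away from zero)
n=0: y=0, sp=5, e=sp−y=5; I=5, D=e−e_prev=5; u=1·5+3/4·5+1·5=13.75; next y=1/2·0+1/2·13.75=6.875
n=1: y=6.875, sp=5, e=sp−y=-1.875; I=3.125, D=e−e_prev=-6.875; u=1·(-1.875)+3/4·3.125+1·(-6.875)=-6.40625; next y=1/2·6.875+1/2·(-6.40625)=0.234375
n=2: y=0.234375, sp=5, e=sp−y=4.765625; I=7.890625, D=e−e_prev=6.640625; u=1·4.765625+3/4·7.890625+1·6.640625≈17.324219; next y=1/2·0.234375+1/2·17.324219≈8.779297
n=3: y≈8.779297, sp=5, e=sp−y≈-3.779297; I≈4.111328, D=e−e_prev≈-8.544922; u=1·(-3.779297)+3/4·4.111328+1·(-8.544922)≈-9.240723; next y=1/2·8.779297+1/2·(-9.240723)≈-0.230713
n=4: y≈-0.230713, sp=5, e=sp−y≈5.230713; I≈9.342041, D=e−e_prev≈9.010010; u=1·5.230713+3/4·9.342041+1·9.010010≈21.247253; next y=1/2·(-0.230713)+1/2·21.247253≈10.508270
n=5: y≈10.508270, sp=5, e=sp−y≈-5.508270; I≈3.833771, D=e−e_prev≈-10.738983; u=1·(-5.508270)+3/4·3.833771+1·(-10.738983)≈-13.371925; next y=1/2·10.508270+1/2·(-13.371925)≈-1.431828

0 5 13.750 0.000
1 5 -6.406 6.875
2 5 17.324 0.234
3 5 -9.241 8.779
4 5 21.247 -0.231
5 5 -13.372 10.508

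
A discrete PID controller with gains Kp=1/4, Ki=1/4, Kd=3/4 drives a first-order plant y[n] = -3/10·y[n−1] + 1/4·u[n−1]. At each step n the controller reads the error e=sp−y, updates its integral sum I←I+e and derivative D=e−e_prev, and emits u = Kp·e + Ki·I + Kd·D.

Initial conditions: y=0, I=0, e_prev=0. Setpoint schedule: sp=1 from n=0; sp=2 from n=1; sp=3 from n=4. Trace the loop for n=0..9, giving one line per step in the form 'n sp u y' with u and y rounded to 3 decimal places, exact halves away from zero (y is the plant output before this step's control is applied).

(exact arithmetic carried between steps; '≈' marks a value shown rounded to 6 d.p. or computed from one; I and e_prev carry over from the previous line; the table rounds u and y to 3 d.p., halves away from zero)
n=0: y=0, sp=1, e=sp−y=1; I=1, D=e−e_prev=1; u=1/4·1+1/4·1+3/4·1=1.25; next y=-3/10·0+1/4·1.25=0.3125
n=1: y=0.3125, sp=2, e=sp−y=1.6875; I=2.6875, D=e−e_prev=0.6875; u=1/4·1.6875+1/4·2.6875+3/4·0.6875=1.609375; next y=-3/10·0.3125+1/4·1.609375≈0.308594
n=2: y≈0.308594, sp=2, e=sp−y≈1.691406; I≈4.378906, D=e−e_prev≈0.003906; u=1/4·1.691406+1/4·4.378906+3/4·0.003906≈1.520508; next y=-3/10·0.308594+1/4·1.520508≈0.287549
n=3: y≈0.287549, sp=2, e=sp−y≈1.712451; I≈6.091357, D=e−e_prev≈0.021045; u=1/4·1.712451+1/4·6.091357+3/4·0.021045≈1.966736; next y=-3/10·0.287549+1/4·1.966736≈0.405419
n=4: y≈0.405419, sp=3, e=sp−y≈2.594581; I≈8.685938, D=e−e_prev≈0.882130; u=1/4·2.594581+1/4·8.685938+3/4·0.882130≈3.481727; next y=-3/10·0.405419+1/4·3.481727≈0.748806
n=5: y≈0.748806, sp=3, e=sp−y≈2.251194; I≈10.937132, D=e−e_prev≈-0.343387; u=1/4·2.251194+1/4·10.937132+3/4·(-0.343387)≈3.039542; next y=-3/10·0.748806+1/4·3.039542≈0.535244
n=6: y≈0.535244, sp=3, e=sp−y≈2.464756; I≈13.401889, D=e−e_prev≈0.213562; u=1/4·2.464756+1/4·13.401889+3/4·0.213562≈4.126833; next y=-3/10·0.535244+1/4·4.126833≈0.871135
n=7: y≈0.871135, sp=3, e=sp−y≈2.128865; I≈15.530753, D=e−e_prev≈-0.335892; u=1/4·2.128865+1/4·15.530753+3/4·(-0.335892)≈4.162986; next y=-3/10·0.871135+1/4·4.162986≈0.779406
n=8: y≈0.779406, sp=3, e=sp−y≈2.220594; I≈17.751347, D=e−e_prev≈0.091729; u=1/4·2.220594+1/4·17.751347+3/4·0.091729≈5.061782; next y=-3/10·0.779406+1/4·5.061782≈1.031624
n=9: y≈1.031624, sp=3, e=sp−y≈1.968376; I≈19.719724, D=e−e_prev≈-0.252218; u=1/4·1.968376+1/4·19.719724+3/4·(-0.252218)≈5.232862; next y=-3/10·1.031624+1/4·5.232862≈0.998728

0 1 1.250 0.000
1 2 1.609 0.313
2 2 1.521 0.309
3 2 1.967 0.288
4 3 3.482 0.405
5 3 3.040 0.749
6 3 4.127 0.535
7 3 4.163 0.871
8 3 5.062 0.779
9 3 5.233 1.032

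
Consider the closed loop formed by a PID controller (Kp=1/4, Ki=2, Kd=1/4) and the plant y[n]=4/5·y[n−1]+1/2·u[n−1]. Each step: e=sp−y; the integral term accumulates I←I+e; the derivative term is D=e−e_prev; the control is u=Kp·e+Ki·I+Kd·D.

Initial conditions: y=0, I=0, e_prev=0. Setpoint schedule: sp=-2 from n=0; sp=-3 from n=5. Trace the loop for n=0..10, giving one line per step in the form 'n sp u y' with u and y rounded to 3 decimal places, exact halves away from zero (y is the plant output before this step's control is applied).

0 -2 -5.000 0.000
1 -2 -2.250 -2.500
2 -2 -0.313 -3.125
3 -2 0.609 -2.656
4 -2 -0.051 -1.820
5 -3 -3.548 -1.482
6 -3 -2.556 -2.959
7 -3 -1.292 -3.645
8 -3 -0.381 -3.562
9 -3 -0.541 -3.040
10 -3 -1.174 -2.702

(exact arithmetic carried between steps; '≈' marks a value shown rounded to 6 d.p. or computed from one; I and e_prev carry over from the previous line; the table rounds u and y to 3 d.p., halves away from zero)
n=0: y=0, sp=-2, e=sp−y=-2; I=-2, D=e−e_prev=-2; u=1/4·(-2)+2·(-2)+1/4·(-2)=-5; next y=4/5·0+1/2·(-5)=-2.5
n=1: y=-2.5, sp=-2, e=sp−y=0.5; I=-1.5, D=e−e_prev=2.5; u=1/4·0.5+2·(-1.5)+1/4·2.5=-2.25; next y=4/5·(-2.5)+1/2·(-2.25)=-3.125
n=2: y=-3.125, sp=-2, e=sp−y=1.125; I=-0.375, D=e−e_prev=0.625; u=1/4·1.125+2·(-0.375)+1/4·0.625=-0.3125; next y=4/5·(-3.125)+1/2·(-0.3125)=-2.65625
n=3: y=-2.65625, sp=-2, e=sp−y=0.65625; I=0.28125, D=e−e_prev=-0.46875; u=1/4·0.65625+2·0.28125+1/4·(-0.46875)=0.609375; next y=4/5·(-2.65625)+1/2·0.609375≈-1.820313
n=4: y≈-1.820313, sp=-2, e=sp−y≈-0.179688; I≈0.101563, D=e−e_prev≈-0.835938; u=1/4·(-0.179688)+2·0.101563+1/4·(-0.835938)≈-0.050781; next y=4/5·(-1.820313)+1/2·(-0.050781)≈-1.481641
n=5: y≈-1.481641, sp=-3, e=sp−y≈-1.518359; I≈-1.416797, D=e−e_prev≈-1.338672; u=1/4·(-1.518359)+2·(-1.416797)+1/4·(-1.338672)≈-3.547852; next y=4/5·(-1.481641)+1/2·(-3.547852)≈-2.959238
n=6: y≈-2.959238, sp=-3, e=sp−y≈-0.040762; I≈-1.457559, D=e−e_prev≈1.477598; u=1/4·(-0.040762)+2·(-1.457559)+1/4·1.477598≈-2.555908; next y=4/5·(-2.959238)+1/2·(-2.555908)≈-3.645345
n=7: y≈-3.645345, sp=-3, e=sp−y≈0.645345; I≈-0.812214, D=e−e_prev≈0.686106; u=1/4·0.645345+2·(-0.812214)+1/4·0.686106≈-1.291565; next y=4/5·(-3.645345)+1/2·(-1.291565)≈-3.562058
n=8: y≈-3.562058, sp=-3, e=sp−y≈0.562058; I≈-0.250156, D=e−e_prev≈-0.083286; u=1/4·0.562058+2·(-0.250156)+1/4·(-0.083286)≈-0.380618; next y=4/5·(-3.562058)+1/2·(-0.380618)≈-3.039956
n=9: y≈-3.039956, sp=-3, e=sp−y≈0.039956; I≈-0.210200, D=e−e_prev≈-0.522103; u=1/4·0.039956+2·(-0.210200)+1/4·(-0.522103)≈-0.540936; next y=4/5·(-3.039956)+1/2·(-0.540936)≈-2.702433
n=10: y≈-2.702433, sp=-3, e=sp−y≈-0.297567; I≈-0.507767, D=e−e_prev≈-0.337523; u=1/4·(-0.297567)+2·(-0.507767)+1/4·(-0.337523)≈-1.174307; next y=4/5·(-2.702433)+1/2·(-1.174307)≈-2.749100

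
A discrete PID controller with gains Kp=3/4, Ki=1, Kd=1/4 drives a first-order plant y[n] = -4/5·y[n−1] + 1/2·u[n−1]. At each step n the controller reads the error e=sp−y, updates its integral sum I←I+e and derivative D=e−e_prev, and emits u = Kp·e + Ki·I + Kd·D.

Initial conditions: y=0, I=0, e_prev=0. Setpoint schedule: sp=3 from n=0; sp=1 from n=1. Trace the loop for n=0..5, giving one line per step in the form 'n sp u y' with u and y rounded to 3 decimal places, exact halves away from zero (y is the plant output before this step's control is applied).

(exact arithmetic carried between steps; '≈' marks a value shown rounded to 6 d.p. or computed from one; I and e_prev carry over from the previous line; the table rounds u and y to 3 d.p., halves away from zero)
n=0: y=0, sp=3, e=sp−y=3; I=3, D=e−e_prev=3; u=3/4·3+1·3+1/4·3=6; next y=-4/5·0+1/2·6=3
n=1: y=3, sp=1, e=sp−y=-2; I=1, D=e−e_prev=-5; u=3/4·(-2)+1·1+1/4·(-5)=-1.75; next y=-4/5·3+1/2·(-1.75)=-3.275
n=2: y=-3.275, sp=1, e=sp−y=4.275; I=5.275, D=e−e_prev=6.275; u=3/4·4.275+1·5.275+1/4·6.275=10.05; next y=-4/5·(-3.275)+1/2·10.05=7.645
n=3: y=7.645, sp=1, e=sp−y=-6.645; I=-1.37, D=e−e_prev=-10.92; u=3/4·(-6.645)+1·(-1.37)+1/4·(-10.92)=-9.08375; next y=-4/5·7.645+1/2·(-9.08375)=-10.657875
n=4: y=-10.657875, sp=1, e=sp−y=11.657875; I=10.287875, D=e−e_prev=18.302875; u=3/4·11.657875+1·10.287875+1/4·18.302875=23.607; next y=-4/5·(-10.657875)+1/2·23.607=20.3298
n=5: y=20.3298, sp=1, e=sp−y=-19.3298; I=-9.041925, D=e−e_prev=-30.987675; u=3/4·(-19.3298)+1·(-9.041925)+1/4·(-30.987675)≈-31.286194; next y=-4/5·20.3298+1/2·(-31.286194)≈-31.906937

0 3 6.000 0.000
1 1 -1.750 3.000
2 1 10.050 -3.275
3 1 -9.084 7.645
4 1 23.607 -10.658
5 1 -31.286 20.330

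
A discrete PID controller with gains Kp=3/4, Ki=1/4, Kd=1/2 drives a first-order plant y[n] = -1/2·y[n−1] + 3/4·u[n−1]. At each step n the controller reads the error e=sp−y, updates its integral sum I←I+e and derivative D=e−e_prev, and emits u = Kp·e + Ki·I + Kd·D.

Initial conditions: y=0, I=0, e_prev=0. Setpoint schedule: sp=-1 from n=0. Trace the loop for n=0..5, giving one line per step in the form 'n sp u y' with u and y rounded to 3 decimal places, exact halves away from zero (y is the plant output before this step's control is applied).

(exact arithmetic carried between steps; '≈' marks a value shown rounded to 6 d.p. or computed from one; I and e_prev carry over from the previous line; the table rounds u and y to 3 d.p., halves away from zero)
n=0: y=0, sp=-1, e=sp−y=-1; I=-1, D=e−e_prev=-1; u=3/4·(-1)+1/4·(-1)+1/2·(-1)=-1.5; next y=-1/2·0+3/4·(-1.5)=-1.125
n=1: y=-1.125, sp=-1, e=sp−y=0.125; I=-0.875, D=e−e_prev=1.125; u=3/4·0.125+1/4·(-0.875)+1/2·1.125=0.4375; next y=-1/2·(-1.125)+3/4·0.4375=0.890625
n=2: y=0.890625, sp=-1, e=sp−y=-1.890625; I=-2.765625, D=e−e_prev=-2.015625; u=3/4·(-1.890625)+1/4·(-2.765625)+1/2·(-2.015625)≈-3.117188; next y=-1/2·0.890625+3/4·(-3.117188)≈-2.783203
n=3: y≈-2.783203, sp=-1, e=sp−y≈1.783203; I≈-0.982422, D=e−e_prev≈3.673828; u=3/4·1.783203+1/4·(-0.982422)+1/2·3.673828≈2.928711; next y=-1/2·(-2.783203)+3/4·2.928711≈3.588135
n=4: y≈3.588135, sp=-1, e=sp−y≈-4.588135; I≈-5.570557, D=e−e_prev≈-6.371338; u=3/4·(-4.588135)+1/4·(-5.570557)+1/2·(-6.371338)≈-8.019409; next y=-1/2·3.588135+3/4·(-8.019409)≈-7.808624
n=5: y≈-7.808624, sp=-1, e=sp−y≈6.808624; I≈1.238068, D=e−e_prev≈11.396759; u=3/4·6.808624+1/4·1.238068+1/2·11.396759≈11.114365; next y=-1/2·(-7.808624)+3/4·11.114365≈12.240086

0 -1 -1.500 0.000
1 -1 0.438 -1.125
2 -1 -3.117 0.891
3 -1 2.929 -2.783
4 -1 -8.019 3.588
5 -1 11.114 -7.809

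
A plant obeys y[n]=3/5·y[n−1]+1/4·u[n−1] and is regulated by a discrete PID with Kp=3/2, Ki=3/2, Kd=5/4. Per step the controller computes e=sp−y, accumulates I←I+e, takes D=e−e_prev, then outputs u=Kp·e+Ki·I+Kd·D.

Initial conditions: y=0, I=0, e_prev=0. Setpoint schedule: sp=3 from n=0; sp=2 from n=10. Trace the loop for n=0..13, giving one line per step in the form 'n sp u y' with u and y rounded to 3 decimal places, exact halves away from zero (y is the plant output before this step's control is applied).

0 3 12.750 0.000
1 3 -0.047 3.188
2 3 9.125 1.901
3 3 2.701 3.422
4 3 6.917 2.728
5 3 3.747 3.366
6 3 5.736 2.956
7 3 4.221 3.208
8 3 5.192 2.980
9 3 4.486 3.086
10 2 0.719 2.973
11 2 4.659 1.964
12 2 1.840 2.343
13 2 3.828 1.866

(exact arithmetic carried between steps; '≈' marks a value shown rounded to 6 d.p. or computed from one; I and e_prev carry over from the previous line; the table rounds u and y to 3 d.p., halves away from zero)
n=0: y=0, sp=3, e=sp−y=3; I=3, D=e−e_prev=3; u=3/2·3+3/2·3+5/4·3=12.75; next y=3/5·0+1/4·12.75=3.1875
n=1: y=3.1875, sp=3, e=sp−y=-0.1875; I=2.8125, D=e−e_prev=-3.1875; u=3/2·(-0.1875)+3/2·2.8125+5/4·(-3.1875)=-0.046875; next y=3/5·3.1875+1/4·(-0.046875)≈1.900781
n=2: y≈1.900781, sp=3, e=sp−y≈1.099219; I≈3.911719, D=e−e_prev≈1.286719; u=3/2·1.099219+3/2·3.911719+5/4·1.286719≈9.124805; next y=3/5·1.900781+1/4·9.124805≈3.421670
n=3: y≈3.421670, sp=3, e=sp−y≈-0.421670; I≈3.490049, D=e−e_prev≈-1.520889; u=3/2·(-0.421670)+3/2·3.490049+5/4·(-1.520889)≈2.701458; next y=3/5·3.421670+1/4·2.701458≈2.728366
n=4: y≈2.728366, sp=3, e=sp−y≈0.271634; I≈3.761682, D=e−e_prev≈0.693304; u=3/2·0.271634+3/2·3.761682+5/4·0.693304≈6.916604; next y=3/5·2.728366+1/4·6.916604≈3.366171
n=5: y≈3.366171, sp=3, e=sp−y≈-0.366171; I≈3.395512, D=e−e_prev≈-0.637804; u=3/2·(-0.366171)+3/2·3.395512+5/4·(-0.637804)≈3.746756; next y=3/5·3.366171+1/4·3.746756≈2.956391
n=6: y≈2.956391, sp=3, e=sp−y≈0.043609; I≈3.439120, D=e−e_prev≈0.409779; u=3/2·0.043609+3/2·3.439120+5/4·0.409779≈5.736317; next y=3/5·2.956391+1/4·5.736317≈3.207914
n=7: y≈3.207914, sp=3, e=sp−y≈-0.207914; I≈3.231206, D=e−e_prev≈-0.251523; u=3/2·(-0.207914)+3/2·3.231206+5/4·(-0.251523)≈4.220534; next y=3/5·3.207914+1/4·4.220534≈2.979882
n=8: y≈2.979882, sp=3, e=sp−y≈0.020118; I≈3.251324, D=e−e_prev≈0.228032; u=3/2·0.020118+3/2·3.251324+5/4·0.228032≈5.192203; next y=3/5·2.979882+1/4·5.192203≈3.085980
n=9: y≈3.085980, sp=3, e=sp−y≈-0.085980; I≈3.165344, D=e−e_prev≈-0.106098; u=3/2·(-0.085980)+3/2·3.165344+5/4·(-0.106098)≈4.486424; next y=3/5·3.085980+1/4·4.486424≈2.973194
n=10: y≈2.973194, sp=2, e=sp−y≈-0.973194; I≈2.192150, D=e−e_prev≈-0.887214; u=3/2·(-0.973194)+3/2·2.192150+5/4·(-0.887214)≈0.719417; next y=3/5·2.973194+1/4·0.719417≈1.963771
n=11: y≈1.963771, sp=2, e=sp−y≈0.036229; I≈2.228380, D=e−e_prev≈1.009423; u=3/2·0.036229+3/2·2.228380+5/4·1.009423≈4.658693; next y=3/5·1.963771+1/4·4.658693≈2.342935
n=12: y≈2.342935, sp=2, e=sp−y≈-0.342935; I≈1.885444, D=e−e_prev≈-0.379165; u=3/2·(-0.342935)+3/2·1.885444+5/4·(-0.379165)≈1.839807; next y=3/5·2.342935+1/4·1.839807≈1.865713
n=13: y≈1.865713, sp=2, e=sp−y≈0.134287; I≈2.019731, D=e−e_prev≈0.477223; u=3/2·0.134287+3/2·2.019731+5/4·0.477223≈3.827555; next y=3/5·1.865713+1/4·3.827555≈2.076317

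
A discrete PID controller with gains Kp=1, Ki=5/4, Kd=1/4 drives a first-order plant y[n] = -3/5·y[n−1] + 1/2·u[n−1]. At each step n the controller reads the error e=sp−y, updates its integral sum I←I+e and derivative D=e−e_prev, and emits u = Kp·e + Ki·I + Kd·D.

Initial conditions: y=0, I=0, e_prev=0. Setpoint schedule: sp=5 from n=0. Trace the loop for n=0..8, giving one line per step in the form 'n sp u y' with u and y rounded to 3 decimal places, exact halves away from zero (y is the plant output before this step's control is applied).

0 5 12.500 0.000
1 5 1.875 6.250
2 5 24.531 -2.813
3 5 -9.883 13.953
4 5 51.283 -13.313
5 5 -49.999 33.630
6 5 122.967 -45.177
7 5 -168.431 88.590
8 5 325.421 -137.369

(exact arithmetic carried between steps; '≈' marks a value shown rounded to 6 d.p. or computed from one; I and e_prev carry over from the previous line; the table rounds u and y to 3 d.p., halves away from zero)
n=0: y=0, sp=5, e=sp−y=5; I=5, D=e−e_prev=5; u=1·5+5/4·5+1/4·5=12.5; next y=-3/5·0+1/2·12.5=6.25
n=1: y=6.25, sp=5, e=sp−y=-1.25; I=3.75, D=e−e_prev=-6.25; u=1·(-1.25)+5/4·3.75+1/4·(-6.25)=1.875; next y=-3/5·6.25+1/2·1.875=-2.8125
n=2: y=-2.8125, sp=5, e=sp−y=7.8125; I=11.5625, D=e−e_prev=9.0625; u=1·7.8125+5/4·11.5625+1/4·9.0625=24.53125; next y=-3/5·(-2.8125)+1/2·24.53125=13.953125
n=3: y=13.953125, sp=5, e=sp−y=-8.953125; I=2.609375, D=e−e_prev=-16.765625; u=1·(-8.953125)+5/4·2.609375+1/4·(-16.765625)≈-9.882813; next y=-3/5·13.953125+1/2·(-9.882813)≈-13.313281
n=4: y≈-13.313281, sp=5, e=sp−y≈18.313281; I≈20.922656, D=e−e_prev≈27.266406; u=1·18.313281+5/4·20.922656+1/4·27.266406≈51.283203; next y=-3/5·(-13.313281)+1/2·51.283203≈33.629570
n=5: y≈33.629570, sp=5, e=sp−y≈-28.629570; I≈-7.706914, D=e−e_prev≈-46.942852; u=1·(-28.629570)+5/4·(-7.706914)+1/4·(-46.942852)≈-49.998926; next y=-3/5·33.629570+1/2·(-49.998926)≈-45.177205
n=6: y≈-45.177205, sp=5, e=sp−y≈50.177205; I≈42.470291, D=e−e_prev≈78.806775; u=1·50.177205+5/4·42.470291+1/4·78.806775≈122.966763; next y=-3/5·(-45.177205)+1/2·122.966763≈88.589704
n=7: y≈88.589704, sp=5, e=sp−y≈-83.589704; I≈-41.119413, D=e−e_prev≈-133.766909; u=1·(-83.589704)+5/4·(-41.119413)+1/4·(-133.766909)≈-168.430698; next y=-3/5·88.589704+1/2·(-168.430698)≈-137.369172
n=8: y≈-137.369172, sp=5, e=sp−y≈142.369172; I≈101.249759, D=e−e_prev≈225.958876; u=1·142.369172+5/4·101.249759+1/4·225.958876≈325.421089; next y=-3/5·(-137.369172)+1/2·325.421089≈245.132048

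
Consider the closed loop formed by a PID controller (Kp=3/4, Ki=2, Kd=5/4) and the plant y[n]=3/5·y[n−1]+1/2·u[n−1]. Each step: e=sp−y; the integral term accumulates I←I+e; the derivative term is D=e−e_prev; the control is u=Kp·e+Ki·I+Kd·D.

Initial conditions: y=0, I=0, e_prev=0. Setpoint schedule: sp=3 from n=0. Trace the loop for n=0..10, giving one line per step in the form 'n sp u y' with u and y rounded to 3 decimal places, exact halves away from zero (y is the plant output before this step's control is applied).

(exact arithmetic carried between steps; '≈' marks a value shown rounded to 6 d.p. or computed from one; I and e_prev carry over from the previous line; the table rounds u and y to 3 d.p., halves away from zero)
n=0: y=0, sp=3, e=sp−y=3; I=3, D=e−e_prev=3; u=3/4·3+2·3+5/4·3=12; next y=3/5·0+1/2·12=6
n=1: y=6, sp=3, e=sp−y=-3; I=0, D=e−e_prev=-6; u=3/4·(-3)+2·0+5/4·(-6)=-9.75; next y=3/5·6+1/2·(-9.75)=-1.275
n=2: y=-1.275, sp=3, e=sp−y=4.275; I=4.275, D=e−e_prev=7.275; u=3/4·4.275+2·4.275+5/4·7.275=20.85; next y=3/5·(-1.275)+1/2·20.85=9.66
n=3: y=9.66, sp=3, e=sp−y=-6.66; I=-2.385, D=e−e_prev=-10.935; u=3/4·(-6.66)+2·(-2.385)+5/4·(-10.935)=-23.43375; next y=3/5·9.66+1/2·(-23.43375)=-5.920875
n=4: y=-5.920875, sp=3, e=sp−y=8.920875; I=6.535875, D=e−e_prev=15.580875; u=3/4·8.920875+2·6.535875+5/4·15.580875=39.2385; next y=3/5·(-5.920875)+1/2·39.2385=16.066725
n=5: y=16.066725, sp=3, e=sp−y=-13.066725; I=-6.53085, D=e−e_prev=-21.9876; u=3/4·(-13.066725)+2·(-6.53085)+5/4·(-21.9876)≈-50.346244; next y=3/5·16.066725+1/2·(-50.346244)≈-15.533087
n=6: y≈-15.533087, sp=3, e=sp−y≈18.533087; I≈12.002237, D=e−e_prev≈31.599812; u=3/4·18.533087+2·12.002237+5/4·31.599812≈77.404054; next y=3/5·(-15.533087)+1/2·77.404054≈29.382175
n=7: y≈29.382175, sp=3, e=sp−y≈-26.382175; I≈-14.379938, D=e−e_prev≈-44.915262; u=3/4·(-26.382175)+2·(-14.379938)+5/4·(-44.915262)≈-104.690584; next y=3/5·29.382175+1/2·(-104.690584)≈-34.715987
n=8: y≈-34.715987, sp=3, e=sp−y≈37.715987; I≈23.336049, D=e−e_prev≈64.098162; u=3/4·37.715987+2·23.336049+5/4·64.098162≈155.081791; next y=3/5·(-34.715987)+1/2·155.081791≈56.711303
n=9: y≈56.711303, sp=3, e=sp−y≈-53.711303; I≈-30.375254, D=e−e_prev≈-91.427290; u=3/4·(-53.711303)+2·(-30.375254)+5/4·(-91.427290)≈-215.318098; next y=3/5·56.711303+1/2·(-215.318098)≈-73.632267
n=10: y≈-73.632267, sp=3, e=sp−y≈76.632267; I≈46.257013, D=e−e_prev≈130.343571; u=3/4·76.632267+2·46.257013+5/4·130.343571≈312.917690; next y=3/5·(-73.632267)+1/2·312.917690≈112.279485

0 3 12.000 0.000
1 3 -9.750 6.000
2 3 20.850 -1.275
3 3 -23.434 9.660
4 3 39.239 -5.921
5 3 -50.346 16.067
6 3 77.404 -15.533
7 3 -104.691 29.382
8 3 155.082 -34.716
9 3 -215.318 56.711
10 3 312.918 -73.632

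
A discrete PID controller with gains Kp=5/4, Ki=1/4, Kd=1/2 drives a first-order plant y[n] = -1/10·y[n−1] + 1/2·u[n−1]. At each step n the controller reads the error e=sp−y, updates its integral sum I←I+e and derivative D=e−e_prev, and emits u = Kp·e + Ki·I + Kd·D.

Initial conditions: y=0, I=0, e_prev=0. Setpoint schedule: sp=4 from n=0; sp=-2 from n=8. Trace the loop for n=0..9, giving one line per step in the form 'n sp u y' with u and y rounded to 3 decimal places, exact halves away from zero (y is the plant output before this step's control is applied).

(exact arithmetic carried between steps; '≈' marks a value shown rounded to 6 d.p. or computed from one; I and e_prev carry over from the previous line; the table rounds u and y to 3 d.p., halves away from zero)
n=0: y=0, sp=4, e=sp−y=4; I=4, D=e−e_prev=4; u=5/4·4+1/4·4+1/2·4=8; next y=-1/10·0+1/2·8=4
n=1: y=4, sp=4, e=sp−y=0; I=4, D=e−e_prev=-4; u=5/4·0+1/4·4+1/2·(-4)=-1; next y=-1/10·4+1/2·(-1)=-0.9
n=2: y=-0.9, sp=4, e=sp−y=4.9; I=8.9, D=e−e_prev=4.9; u=5/4·4.9+1/4·8.9+1/2·4.9=10.8; next y=-1/10·(-0.9)+1/2·10.8=5.49
n=3: y=5.49, sp=4, e=sp−y=-1.49; I=7.41, D=e−e_prev=-6.39; u=5/4·(-1.49)+1/4·7.41+1/2·(-6.39)=-3.205; next y=-1/10·5.49+1/2·(-3.205)=-2.1515
n=4: y=-2.1515, sp=4, e=sp−y=6.1515; I=13.5615, D=e−e_prev=7.6415; u=5/4·6.1515+1/4·13.5615+1/2·7.6415=14.9005; next y=-1/10·(-2.1515)+1/2·14.9005=7.6654
n=5: y=7.6654, sp=4, e=sp−y=-3.6654; I=9.8961, D=e−e_prev=-9.8169; u=5/4·(-3.6654)+1/4·9.8961+1/2·(-9.8169)=-7.016175; next y=-1/10·7.6654+1/2·(-7.016175)≈-4.274628
n=6: y≈-4.274628, sp=4, e=sp−y≈8.274628; I≈18.170728, D=e−e_prev≈11.940028; u=5/4·8.274628+1/4·18.170728+1/2·11.940028≈20.85598; next y=-1/10·(-4.274628)+1/2·20.85598≈10.855453
n=7: y≈10.855453, sp=4, e=sp−y≈-6.855453; I≈11.315275, D=e−e_prev≈-15.130080; u=5/4·(-6.855453)+1/4·11.315275+1/2·(-15.130080)≈-13.305537; next y=-1/10·10.855453+1/2·(-13.305537)≈-7.738314
n=8: y≈-7.738314, sp=-2, e=sp−y≈5.738314; I≈17.053589, D=e−e_prev≈12.593767; u=5/4·5.738314+1/4·17.053589+1/2·12.593767≈17.733173; next y=-1/10·(-7.738314)+1/2·17.733173≈9.640418
n=9: y≈9.640418, sp=-2, e=sp−y≈-11.640418; I≈5.413171, D=e−e_prev≈-17.378732; u=5/4·(-11.640418)+1/4·5.413171+1/2·(-17.378732)≈-21.886596; next y=-1/10·9.640418+1/2·(-21.886596)≈-11.907340

0 4 8.000 0.000
1 4 -1.000 4.000
2 4 10.800 -0.900
3 4 -3.205 5.490
4 4 14.901 -2.152
5 4 -7.016 7.665
6 4 20.856 -4.275
7 4 -13.306 10.855
8 -2 17.733 -7.738
9 -2 -21.887 9.640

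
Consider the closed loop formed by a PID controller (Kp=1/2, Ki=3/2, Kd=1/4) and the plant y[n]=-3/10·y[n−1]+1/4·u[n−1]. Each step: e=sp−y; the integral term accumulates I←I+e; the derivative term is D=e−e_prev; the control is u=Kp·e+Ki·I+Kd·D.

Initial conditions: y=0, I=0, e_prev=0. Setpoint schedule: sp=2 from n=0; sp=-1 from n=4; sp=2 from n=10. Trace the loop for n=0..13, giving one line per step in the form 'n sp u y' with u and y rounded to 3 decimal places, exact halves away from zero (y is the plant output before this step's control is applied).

0 2 4.500 0.000
1 2 4.469 1.125
2 2 6.839 0.780
3 2 7.017 1.476
4 -1 1.597 1.311
5 -1 1.776 0.006
6 -1 -1.041 0.442
7 -1 -1.216 -0.393
8 -1 -2.801 -0.186
9 -1 -2.939 -0.644
10 2 2.932 -0.541
11 2 2.787 0.895
12 2 5.854 0.428
13 2 6.054 1.335

(exact arithmetic carried between steps; '≈' marks a value shown rounded to 6 d.p. or computed from one; I and e_prev carry over from the previous line; the table rounds u and y to 3 d.p., halves away from zero)
n=0: y=0, sp=2, e=sp−y=2; I=2, D=e−e_prev=2; u=1/2·2+3/2·2+1/4·2=4.5; next y=-3/10·0+1/4·4.5=1.125
n=1: y=1.125, sp=2, e=sp−y=0.875; I=2.875, D=e−e_prev=-1.125; u=1/2·0.875+3/2·2.875+1/4·(-1.125)=4.46875; next y=-3/10·1.125+1/4·4.46875≈0.779688
n=2: y≈0.779688, sp=2, e=sp−y≈1.220313; I≈4.095313, D=e−e_prev≈0.345313; u=1/2·1.220313+3/2·4.095313+1/4·0.345313≈6.839453; next y=-3/10·0.779688+1/4·6.839453≈1.475957
n=3: y≈1.475957, sp=2, e=sp−y≈0.524043; I≈4.619355, D=e−e_prev≈-0.696270; u=1/2·0.524043+3/2·4.619355+1/4·(-0.696270)≈7.016987; next y=-3/10·1.475957+1/4·7.016987≈1.311460
n=4: y≈1.311460, sp=-1, e=sp−y≈-2.311460; I≈2.307896, D=e−e_prev≈-2.835503; u=1/2·(-2.311460)+3/2·2.307896+1/4·(-2.835503)≈1.597238; next y=-3/10·1.311460+1/4·1.597238≈0.005872
n=5: y≈0.005872, sp=-1, e=sp−y≈-1.005872; I≈1.302024, D=e−e_prev≈1.305588; u=1/2·(-1.005872)+3/2·1.302024+1/4·1.305588≈1.776497; next y=-3/10·0.005872+1/4·1.776497≈0.442363
n=6: y≈0.442363, sp=-1, e=sp−y≈-1.442363; I≈-0.140339, D=e−e_prev≈-0.436491; u=1/2·(-1.442363)+3/2·(-0.140339)+1/4·(-0.436491)≈-1.040812; next y=-3/10·0.442363+1/4·(-1.040812)≈-0.392912
n=7: y≈-0.392912, sp=-1, e=sp−y≈-0.607088; I≈-0.747427, D=e−e_prev≈0.835275; u=1/2·(-0.607088)+3/2·(-0.747427)+1/4·0.835275≈-1.215865; next y=-3/10·(-0.392912)+1/4·(-1.215865)≈-0.186093
n=8: y≈-0.186093, sp=-1, e=sp−y≈-0.813907; I≈-1.561334, D=e−e_prev≈-0.206819; u=1/2·(-0.813907)+3/2·(-1.561334)+1/4·(-0.206819)≈-2.800659; next y=-3/10·(-0.186093)+1/4·(-2.800659)≈-0.644337
n=9: y≈-0.644337, sp=-1, e=sp−y≈-0.355663; I≈-1.916997, D=e−e_prev≈0.458244; u=1/2·(-0.355663)+3/2·(-1.916997)+1/4·0.458244≈-2.938766; next y=-3/10·(-0.644337)+1/4·(-2.938766)≈-0.541390
n=10: y≈-0.541390, sp=2, e=sp−y≈2.541390; I≈0.624393, D=e−e_prev≈2.897053; u=1/2·2.541390+3/2·0.624393+1/4·2.897053≈2.931549; next y=-3/10·(-0.541390)+1/4·2.931549≈0.895304
n=11: y≈0.895304, sp=2, e=sp−y≈1.104696; I≈1.729089, D=e−e_prev≈-1.436695; u=1/2·1.104696+3/2·1.729089+1/4·(-1.436695)≈2.786808; next y=-3/10·0.895304+1/4·2.786808≈0.428111
n=12: y≈0.428111, sp=2, e=sp−y≈1.571889; I≈3.300978, D=e−e_prev≈0.467194; u=1/2·1.571889+3/2·3.300978+1/4·0.467194≈5.854211; next y=-3/10·0.428111+1/4·5.854211≈1.335119
n=13: y≈1.335119, sp=2, e=sp−y≈0.664881; I≈3.965859, D=e−e_prev≈-0.907009; u=1/2·0.664881+3/2·3.965859+1/4·(-0.907009)≈6.054477; next y=-3/10·1.335119+1/4·6.054477≈1.113083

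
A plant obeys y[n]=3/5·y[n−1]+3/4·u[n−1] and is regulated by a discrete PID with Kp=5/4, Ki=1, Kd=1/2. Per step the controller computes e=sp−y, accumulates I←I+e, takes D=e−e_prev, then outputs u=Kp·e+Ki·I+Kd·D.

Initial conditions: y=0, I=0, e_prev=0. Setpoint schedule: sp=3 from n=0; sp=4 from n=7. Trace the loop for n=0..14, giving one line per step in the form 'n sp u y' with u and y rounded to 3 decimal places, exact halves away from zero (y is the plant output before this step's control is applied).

(exact arithmetic carried between steps; '≈' marks a value shown rounded to 6 d.p. or computed from one; I and e_prev carry over from the previous line; the table rounds u and y to 3 d.p., halves away from zero)
n=0: y=0, sp=3, e=sp−y=3; I=3, D=e−e_prev=3; u=5/4·3+1·3+1/2·3=8.25; next y=3/5·0+3/4·8.25=6.1875
n=1: y=6.1875, sp=3, e=sp−y=-3.1875; I=-0.1875, D=e−e_prev=-6.1875; u=5/4·(-3.1875)+1·(-0.1875)+1/2·(-6.1875)=-7.265625; next y=3/5·6.1875+3/4·(-7.265625)≈-1.736719
n=2: y≈-1.736719, sp=3, e=sp−y≈4.736719; I≈4.549219, D=e−e_prev≈7.924219; u=5/4·4.736719+1·4.549219+1/2·7.924219≈14.432227; next y=3/5·(-1.736719)+3/4·14.432227≈9.782139
n=3: y≈9.782139, sp=3, e=sp−y≈-6.782139; I≈-2.232920, D=e−e_prev≈-11.518857; u=5/4·(-6.782139)+1·(-2.232920)+1/2·(-11.518857)≈-16.470022; next y=3/5·9.782139+3/4·(-16.470022)≈-6.483233
n=4: y≈-6.483233, sp=3, e=sp−y≈9.483233; I≈7.250313, D=e−e_prev≈16.265372; u=5/4·9.483233+1·7.250313+1/2·16.265372≈27.237041; next y=3/5·(-6.483233)+3/4·27.237041≈16.537841
n=5: y≈16.537841, sp=3, e=sp−y≈-13.537841; I≈-6.287527, D=e−e_prev≈-23.021074; u=5/4·(-13.537841)+1·(-6.287527)+1/2·(-23.021074)≈-34.720365; next y=3/5·16.537841+3/4·(-34.720365)≈-16.117570
n=6: y≈-16.117570, sp=3, e=sp−y≈19.117570; I≈12.830042, D=e−e_prev≈32.655410; u=5/4·19.117570+1·12.830042+1/2·32.655410≈53.054709; next y=3/5·(-16.117570)+3/4·53.054709≈30.120490
n=7: y≈30.120490, sp=4, e=sp−y≈-26.120490; I≈-13.290448, D=e−e_prev≈-45.238060; u=5/4·(-26.120490)+1·(-13.290448)+1/2·(-45.238060)≈-68.560091; next y=3/5·30.120490+3/4·(-68.560091)≈-33.347774
n=8: y≈-33.347774, sp=4, e=sp−y≈37.347774; I≈24.057326, D=e−e_prev≈63.468264; u=5/4·37.347774+1·24.057326+1/2·63.468264≈102.476175; next y=3/5·(-33.347774)+3/4·102.476175≈56.848467
n=9: y≈56.848467, sp=4, e=sp−y≈-52.848467; I≈-28.791141, D=e−e_prev≈-90.196241; u=5/4·(-52.848467)+1·(-28.791141)+1/2·(-90.196241)≈-139.949845; next y=3/5·56.848467+3/4·(-139.949845)≈-70.853304
n=10: y≈-70.853304, sp=4, e=sp−y≈74.853304; I≈46.062163, D=e−e_prev≈127.701771; u=5/4·74.853304+1·46.062163+1/2·127.701771≈203.479678; next y=3/5·(-70.853304)+3/4·203.479678≈110.097776
n=11: y≈110.097776, sp=4, e=sp−y≈-106.097776; I≈-60.035613, D=e−e_prev≈-180.951080; u=5/4·(-106.097776)+1·(-60.035613)+1/2·(-180.951080)≈-283.133374; next y=3/5·110.097776+3/4·(-283.133374)≈-146.291365
n=12: y≈-146.291365, sp=4, e=sp−y≈150.291365; I≈90.255751, D=e−e_prev≈256.389141; u=5/4·150.291365+1·90.255751+1/2·256.389141≈406.314527; next y=3/5·(-146.291365)+3/4·406.314527≈216.961077
n=13: y≈216.961077, sp=4, e=sp−y≈-212.961077; I≈-122.705326, D=e−e_prev≈-363.252441; u=5/4·(-212.961077)+1·(-122.705326)+1/2·(-363.252441)≈-570.532892; next y=3/5·216.961077+3/4·(-570.532892)≈-297.723023
n=14: y≈-297.723023, sp=4, e=sp−y≈301.723023; I≈179.017697, D=e−e_prev≈514.684100; u=5/4·301.723023+1·179.017697+1/2·514.684100≈813.513526; next y=3/5·(-297.723023)+3/4·813.513526≈431.501331

0 3 8.250 0.000
1 3 -7.266 6.188
2 3 14.432 -1.737
3 3 -16.470 9.782
4 3 27.237 -6.483
5 3 -34.720 16.538
6 3 53.055 -16.118
7 4 -68.560 30.120
8 4 102.476 -33.348
9 4 -139.950 56.848
10 4 203.480 -70.853
11 4 -283.133 110.098
12 4 406.315 -146.291
13 4 -570.533 216.961
14 4 813.514 -297.723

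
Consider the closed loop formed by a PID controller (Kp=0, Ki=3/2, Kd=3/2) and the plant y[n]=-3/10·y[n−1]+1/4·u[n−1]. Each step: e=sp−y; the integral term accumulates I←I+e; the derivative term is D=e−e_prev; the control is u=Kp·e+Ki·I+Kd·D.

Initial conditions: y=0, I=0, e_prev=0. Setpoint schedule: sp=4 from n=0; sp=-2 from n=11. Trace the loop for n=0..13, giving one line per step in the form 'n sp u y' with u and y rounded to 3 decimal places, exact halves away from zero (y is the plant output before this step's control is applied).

(exact arithmetic carried between steps; '≈' marks a value shown rounded to 6 d.p. or computed from one; I and e_prev carry over from the previous line; the table rounds u and y to 3 d.p., halves away from zero)
n=0: y=0, sp=4, e=sp−y=4; I=4, D=e−e_prev=4; u=0·4+3/2·4+3/2·4=12; next y=-3/10·0+1/4·12=3
n=1: y=3, sp=4, e=sp−y=1; I=5, D=e−e_prev=-3; u=0·1+3/2·5+3/2·(-3)=3; next y=-3/10·3+1/4·3=-0.15
n=2: y=-0.15, sp=4, e=sp−y=4.15; I=9.15, D=e−e_prev=3.15; u=0·4.15+3/2·9.15+3/2·3.15=18.45; next y=-3/10·(-0.15)+1/4·18.45=4.6575
n=3: y=4.6575, sp=4, e=sp−y=-0.6575; I=8.4925, D=e−e_prev=-4.8075; u=0·(-0.6575)+3/2·8.4925+3/2·(-4.8075)=5.5275; next y=-3/10·4.6575+1/4·5.5275=-0.015375
n=4: y=-0.015375, sp=4, e=sp−y=4.015375; I=12.507875, D=e−e_prev=4.672875; u=0·4.015375+3/2·12.507875+3/2·4.672875=25.771125; next y=-3/10·(-0.015375)+1/4·25.771125≈6.447394
n=5: y≈6.447394, sp=4, e=sp−y≈-2.447394; I≈10.060481, D=e−e_prev≈-6.462769; u=0·(-2.447394)+3/2·10.060481+3/2·(-6.462769)≈5.396569; next y=-3/10·6.447394+1/4·5.396569≈-0.585076
n=6: y≈-0.585076, sp=4, e=sp−y≈4.585076; I≈14.645557, D=e−e_prev≈7.032470; u=0·4.585076+3/2·14.645557+3/2·7.032470≈32.517040; next y=-3/10·(-0.585076)+1/4·32.517040≈8.304783
n=7: y≈8.304783, sp=4, e=sp−y≈-4.304783; I≈10.340774, D=e−e_prev≈-8.889859; u=0·(-4.304783)+3/2·10.340774+3/2·(-8.889859)≈2.176373; next y=-3/10·8.304783+1/4·2.176373≈-1.947342
n=8: y≈-1.947342, sp=4, e=sp−y≈5.947342; I≈16.288116, D=e−e_prev≈10.252124; u=0·5.947342+3/2·16.288116+3/2·10.252124≈39.810360; next y=-3/10·(-1.947342)+1/4·39.810360≈10.536793
n=9: y≈10.536793, sp=4, e=sp−y≈-6.536793; I≈9.751323, D=e−e_prev≈-12.484134; u=0·(-6.536793)+3/2·9.751323+3/2·(-12.484134)≈-4.099216; next y=-3/10·10.536793+1/4·(-4.099216)≈-4.185842
n=10: y≈-4.185842, sp=4, e=sp−y≈8.185842; I≈17.937165, D=e−e_prev≈14.722634; u=0·8.185842+3/2·17.937165+3/2·14.722634≈48.989699; next y=-3/10·(-4.185842)+1/4·48.989699≈13.503177
n=11: y≈13.503177, sp=-2, e=sp−y≈-15.503177; I≈2.433988, D=e−e_prev≈-23.689019; u=0·(-15.503177)+3/2·2.433988+3/2·(-23.689019)≈-31.882547; next y=-3/10·13.503177+1/4·(-31.882547)≈-12.021590
n=12: y≈-12.021590, sp=-2, e=sp−y≈10.021590; I≈12.455578, D=e−e_prev≈25.524767; u=0·10.021590+3/2·12.455578+3/2·25.524767≈56.970518; next y=-3/10·(-12.021590)+1/4·56.970518≈17.849106
n=13: y≈17.849106, sp=-2, e=sp−y≈-19.849106; I≈-7.393529, D=e−e_prev≈-29.870696; u=0·(-19.849106)+3/2·(-7.393529)+3/2·(-29.870696)≈-55.896338; next y=-3/10·17.849106+1/4·(-55.896338)≈-19.328816

0 4 12.000 0.000
1 4 3.000 3.000
2 4 18.450 -0.150
3 4 5.528 4.658
4 4 25.771 -0.015
5 4 5.397 6.447
6 4 32.517 -0.585
7 4 2.176 8.305
8 4 39.810 -1.947
9 4 -4.099 10.537
10 4 48.990 -4.186
11 -2 -31.883 13.503
12 -2 56.971 -12.022
13 -2 -55.896 17.849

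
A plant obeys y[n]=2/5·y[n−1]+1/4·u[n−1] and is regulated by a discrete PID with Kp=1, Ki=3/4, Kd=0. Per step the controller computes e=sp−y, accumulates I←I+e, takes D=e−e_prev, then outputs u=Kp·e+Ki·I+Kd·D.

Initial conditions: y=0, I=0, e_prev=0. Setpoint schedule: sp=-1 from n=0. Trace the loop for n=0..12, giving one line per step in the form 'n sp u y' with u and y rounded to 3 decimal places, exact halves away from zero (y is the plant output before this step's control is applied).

(exact arithmetic carried between steps; '≈' marks a value shown rounded to 6 d.p. or computed from one; I and e_prev carry over from the previous line; the table rounds u and y to 3 d.p., halves away from zero)
n=0: y=0, sp=-1, e=sp−y=-1; I=-1, D=e−e_prev=-1; u=1·(-1)+3/4·(-1)+0·(-1)=-1.75; next y=2/5·0+1/4·(-1.75)=-0.4375
n=1: y=-0.4375, sp=-1, e=sp−y=-0.5625; I=-1.5625, D=e−e_prev=0.4375; u=1·(-0.5625)+3/4·(-1.5625)+0·0.4375=-1.734375; next y=2/5·(-0.4375)+1/4·(-1.734375)≈-0.608594
n=2: y≈-0.608594, sp=-1, e=sp−y≈-0.391406; I≈-1.953906, D=e−e_prev≈0.171094; u=1·(-0.391406)+3/4·(-1.953906)+0·0.171094≈-1.856836; next y=2/5·(-0.608594)+1/4·(-1.856836)≈-0.707646
n=3: y≈-0.707646, sp=-1, e=sp−y≈-0.292354; I≈-2.246260, D=e−e_prev≈0.099053; u=1·(-0.292354)+3/4·(-2.246260)+0·0.099053≈-1.977048; next y=2/5·(-0.707646)+1/4·(-1.977048)≈-0.777321
n=4: y≈-0.777321, sp=-1, e=sp−y≈-0.222679; I≈-2.468939, D=e−e_prev≈0.069674; u=1·(-0.222679)+3/4·(-2.468939)+0·0.069674≈-2.074384; next y=2/5·(-0.777321)+1/4·(-2.074384)≈-0.829524
n=5: y≈-0.829524, sp=-1, e=sp−y≈-0.170476; I≈-2.639415, D=e−e_prev≈0.052204; u=1·(-0.170476)+3/4·(-2.639415)+0·0.052204≈-2.150037; next y=2/5·(-0.829524)+1/4·(-2.150037)≈-0.869319
n=6: y≈-0.869319, sp=-1, e=sp−y≈-0.130681; I≈-2.770096, D=e−e_prev≈0.039795; u=1·(-0.130681)+3/4·(-2.770096)+0·0.039795≈-2.208253; next y=2/5·(-0.869319)+1/4·(-2.208253)≈-0.899791
n=7: y≈-0.899791, sp=-1, e=sp−y≈-0.100209; I≈-2.870305, D=e−e_prev≈0.030472; u=1·(-0.100209)+3/4·(-2.870305)+0·0.030472≈-2.252938; next y=2/5·(-0.899791)+1/4·(-2.252938)≈-0.923151
n=8: y≈-0.923151, sp=-1, e=sp−y≈-0.076849; I≈-2.947154, D=e−e_prev≈0.023360; u=1·(-0.076849)+3/4·(-2.947154)+0·0.023360≈-2.287215; next y=2/5·(-0.923151)+1/4·(-2.287215)≈-0.941064
n=9: y≈-0.941064, sp=-1, e=sp−y≈-0.058936; I≈-3.006090, D=e−e_prev≈0.017913; u=1·(-0.058936)+3/4·(-3.006090)+0·0.017913≈-2.313504; next y=2/5·(-0.941064)+1/4·(-2.313504)≈-0.954802
n=10: y≈-0.954802, sp=-1, e=sp−y≈-0.045198; I≈-3.051289, D=e−e_prev≈0.013737; u=1·(-0.045198)+3/4·(-3.051289)+0·0.013737≈-2.333665; next y=2/5·(-0.954802)+1/4·(-2.333665)≈-0.965337
n=11: y≈-0.965337, sp=-1, e=sp−y≈-0.034663; I≈-3.085952, D=e−e_prev≈0.010535; u=1·(-0.034663)+3/4·(-3.085952)+0·0.010535≈-2.349127; next y=2/5·(-0.965337)+1/4·(-2.349127)≈-0.973417
n=12: y≈-0.973417, sp=-1, e=sp−y≈-0.026583; I≈-3.112535, D=e−e_prev≈0.008080; u=1·(-0.026583)+3/4·(-3.112535)+0·0.008080≈-2.360985; next y=2/5·(-0.973417)+1/4·(-2.360985)≈-0.979613

0 -1 -1.750 0.000
1 -1 -1.734 -0.438
2 -1 -1.857 -0.609
3 -1 -1.977 -0.708
4 -1 -2.074 -0.777
5 -1 -2.150 -0.830
6 -1 -2.208 -0.869
7 -1 -2.253 -0.900
8 -1 -2.287 -0.923
9 -1 -2.314 -0.941
10 -1 -2.334 -0.955
11 -1 -2.349 -0.965
12 -1 -2.361 -0.973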